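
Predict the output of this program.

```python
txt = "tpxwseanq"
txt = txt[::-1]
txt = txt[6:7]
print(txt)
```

reverse → 'qnaeswxpt'
slice [6:7] → 'x'

x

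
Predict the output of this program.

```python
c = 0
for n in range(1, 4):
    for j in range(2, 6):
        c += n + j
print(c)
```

n=1,j=2: c = 0+3 = 3
n=1,j=3: c = 3+4 = 7
n=1,j=4: c = 7+5 = 12
n=1,j=5: c = 12+6 = 18
n=2,j=2: c = 18+4 = 22
n=2,j=3: c = 22+5 = 27
n=2,j=4: c = 27+6 = 33
n=2,j=5: c = 33+7 = 40
n=3,j=2: c = 40+5 = 45
n=3,j=3: c = 45+6 = 51
n=3,j=4: c = 51+7 = 58
n=3,j=5: c = 58+8 = 66

66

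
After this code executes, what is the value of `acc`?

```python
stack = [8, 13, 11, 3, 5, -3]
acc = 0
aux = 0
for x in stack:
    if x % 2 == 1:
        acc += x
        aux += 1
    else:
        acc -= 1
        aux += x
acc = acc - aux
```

15

x=8: not odd, acc = 0-1 = -1; aux=8
x=13: odd, acc = (-1)+13 = 12; aux=9
x=11: odd, acc = 12+11 = 23; aux=10
x=3: odd, acc = 23+3 = 26; aux=11
x=5: odd, acc = 26+5 = 31; aux=12
x=-3: odd, acc = 31+(-3) = 28; aux=13
acc-aux = 28-13 = 15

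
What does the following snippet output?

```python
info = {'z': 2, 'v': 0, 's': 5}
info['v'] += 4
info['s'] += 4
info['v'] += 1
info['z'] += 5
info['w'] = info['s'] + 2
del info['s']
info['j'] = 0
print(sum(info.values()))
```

info['v'] = 0+4 = 4 → {'z': 2, 'v': 4, 's': 5}
info['s'] = 5+4 = 9 → {'z': 2, 'v': 4, 's': 9}
info['v'] = 4+1 = 5 → {'z': 2, 'v': 5, 's': 9}
info['z'] = 2+5 = 7 → {'z': 7, 'v': 5, 's': 9}
info['w'] = info['s']+2 = 11 → {'z': 7, 'v': 5, 's': 9, 'w': 11}
del 's' → {'z': 7, 'v': 5, 'w': 11}
info['j'] = 0 → {'z': 7, 'v': 5, 'w': 11, 'j': 0}
sum of values = 23

23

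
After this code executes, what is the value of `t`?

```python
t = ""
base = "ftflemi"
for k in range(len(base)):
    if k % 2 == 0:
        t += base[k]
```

k=0: add 'f' → 'f'
k=1: skip
k=2: add 'f' → 'ff'
k=3: skip
k=4: add 'e' → 'ffe'
k=5: skip
k=6: add 'i' → 'ffei'

'ffei'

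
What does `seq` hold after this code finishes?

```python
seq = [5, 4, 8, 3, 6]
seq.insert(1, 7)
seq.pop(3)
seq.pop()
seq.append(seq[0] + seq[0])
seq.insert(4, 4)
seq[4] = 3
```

[5, 7, 4, 3, 3, 10]

insert 7 at 1 → [5, 7, 4, 8, 3, 6]
pop(3) removes 8 → [5, 7, 4, 3, 6]
pop() removes 6 → [5, 7, 4, 3]
append seq[0]+seq[0] = 5+5 = 10 → [5, 7, 4, 3, 10]
insert 4 at 4 → [5, 7, 4, 3, 4, 10]
seq[4] = 3 → [5, 7, 4, 3, 3, 10]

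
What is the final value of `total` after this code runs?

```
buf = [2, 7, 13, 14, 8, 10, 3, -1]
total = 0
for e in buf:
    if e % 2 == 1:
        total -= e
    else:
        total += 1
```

e=2: not odd, total = 0+1 = 1
e=7: odd, total = 1-7 = -6
e=13: odd, total = (-6)-13 = -19
e=14: not odd, total = (-19)+1 = -18
e=8: not odd, total = (-18)+1 = -17
e=10: not odd, total = (-17)+1 = -16
e=3: odd, total = (-16)-3 = -19
e=-1: odd, total = (-19)-(-1) = -18

-18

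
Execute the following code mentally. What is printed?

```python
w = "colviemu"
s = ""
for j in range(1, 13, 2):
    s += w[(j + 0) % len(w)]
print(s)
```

oveuov

j=1: add w[1]='o' → 'o'
j=3: add w[3]='v' → 'ov'
j=5: add w[5]='e' → 'ove'
j=7: add w[7]='u' → 'oveu'
j=9: add w[1]='o' → 'oveuo'
j=11: add w[3]='v' → 'oveuov'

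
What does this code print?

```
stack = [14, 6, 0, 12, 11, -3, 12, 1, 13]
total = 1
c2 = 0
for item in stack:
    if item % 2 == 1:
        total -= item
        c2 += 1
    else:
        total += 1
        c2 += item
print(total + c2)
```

item=14: not odd, total = 1+1 = 2; c2=14
item=6: not odd, total = 2+1 = 3; c2=20
item=0: not odd, total = 3+1 = 4; c2=20
item=12: not odd, total = 4+1 = 5; c2=32
item=11: odd, total = 5-11 = -6; c2=33
item=-3: odd, total = (-6)-(-3) = -3; c2=34
item=12: not odd, total = (-3)+1 = -2; c2=46
item=1: odd, total = (-2)-1 = -3; c2=47
item=13: odd, total = (-3)-13 = -16; c2=48
total+c2 = (-16)+48 = 32

32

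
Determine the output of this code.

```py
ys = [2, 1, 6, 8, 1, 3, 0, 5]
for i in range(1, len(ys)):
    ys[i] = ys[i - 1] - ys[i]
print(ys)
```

[2, 1, -5, -13, -14, -17, -17, -22]

i=1: ys[1] = 2-1 = 1 → [2, 1, 6, 8, 1, 3, 0, 5]
i=2: ys[2] = 1-6 = -5 → [2, 1, -5, 8, 1, 3, 0, 5]
i=3: ys[3] = (-5)-8 = -13 → [2, 1, -5, -13, 1, 3, 0, 5]
i=4: ys[4] = (-13)-1 = -14 → [2, 1, -5, -13, -14, 3, 0, 5]
i=5: ys[5] = (-14)-3 = -17 → [2, 1, -5, -13, -14, -17, 0, 5]
i=6: ys[6] = (-17)-0 = -17 → [2, 1, -5, -13, -14, -17, -17, 5]
i=7: ys[7] = (-17)-5 = -22 → [2, 1, -5, -13, -14, -17, -17, -22]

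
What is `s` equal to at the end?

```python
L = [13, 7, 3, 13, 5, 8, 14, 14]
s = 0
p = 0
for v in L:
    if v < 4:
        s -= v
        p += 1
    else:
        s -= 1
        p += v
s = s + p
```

65

v=13: not <4, s = 0-1 = -1; p=13
v=7: not <4, s = (-1)-1 = -2; p=20
v=3: <4, s = (-2)-3 = -5; p=21
v=13: not <4, s = (-5)-1 = -6; p=34
v=5: not <4, s = (-6)-1 = -7; p=39
v=8: not <4, s = (-7)-1 = -8; p=47
v=14: not <4, s = (-8)-1 = -9; p=61
v=14: not <4, s = (-9)-1 = -10; p=75
s+p = (-10)+75 = 65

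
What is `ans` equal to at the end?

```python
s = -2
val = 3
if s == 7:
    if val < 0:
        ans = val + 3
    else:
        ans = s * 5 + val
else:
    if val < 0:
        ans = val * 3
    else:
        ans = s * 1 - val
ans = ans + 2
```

s=-2, val=3
s == 7 is False; val < 0 is False
→ ans = s * 1 - val = -5
ans = (-5)+2 = -3

-3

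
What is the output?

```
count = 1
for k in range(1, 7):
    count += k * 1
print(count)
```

k=1: count = 1+1*1 = 2
k=2: count = 2+2*1 = 4
k=3: count = 4+3*1 = 7
k=4: count = 7+4*1 = 11
k=5: count = 11+5*1 = 16
k=6: count = 16+6*1 = 22

22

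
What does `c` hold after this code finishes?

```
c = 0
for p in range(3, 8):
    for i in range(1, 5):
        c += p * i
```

250

p=3,i=1: c = 0+3 = 3
p=3,i=2: c = 3+6 = 9
p=3,i=3: c = 9+9 = 18
p=3,i=4: c = 18+12 = 30
p=4,i=1: c = 30+4 = 34
p=4,i=2: c = 34+8 = 42
p=4,i=3: c = 42+12 = 54
p=4,i=4: c = 54+16 = 70
p=5,i=1: c = 70+5 = 75
p=5,i=2: c = 75+10 = 85
p=5,i=3: c = 85+15 = 100
p=5,i=4: c = 100+20 = 120
p=6,i=1: c = 120+6 = 126
p=6,i=2: c = 126+12 = 138
p=6,i=3: c = 138+18 = 156
p=6,i=4: c = 156+24 = 180
p=7,i=1: c = 180+7 = 187
p=7,i=2: c = 187+14 = 201
p=7,i=3: c = 201+21 = 222
p=7,i=4: c = 222+28 = 250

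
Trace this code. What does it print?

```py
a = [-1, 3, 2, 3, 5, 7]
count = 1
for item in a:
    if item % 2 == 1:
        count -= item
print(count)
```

-16

item=-1: odd, count = 1-(-1) = 2
item=3: odd, count = 2-3 = -1
item=2: not odd
item=3: odd, count = (-1)-3 = -4
item=5: odd, count = (-4)-5 = -9
item=7: odd, count = (-9)-7 = -16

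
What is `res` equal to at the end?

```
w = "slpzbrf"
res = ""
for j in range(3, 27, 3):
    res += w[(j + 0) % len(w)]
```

j=3: add w[3]='z' → 'z'
j=6: add w[6]='f' → 'zf'
j=9: add w[2]='p' → 'zfp'
j=12: add w[5]='r' → 'zfpr'
j=15: add w[1]='l' → 'zfprl'
j=18: add w[4]='b' → 'zfprlb'
j=21: add w[0]='s' → 'zfprlbs'
j=24: add w[3]='z' → 'zfprlbsz'

'zfprlbsz'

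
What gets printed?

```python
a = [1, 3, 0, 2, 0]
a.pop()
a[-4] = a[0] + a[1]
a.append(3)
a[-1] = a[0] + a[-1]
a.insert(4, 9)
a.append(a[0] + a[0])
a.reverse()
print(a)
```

[8, 7, 9, 2, 0, 3, 4]

pop() removes 0 → [1, 3, 0, 2]
a[-4] = a[0]+a[1] = 1+3 = 4 → [4, 3, 0, 2]
append 3 → [4, 3, 0, 2, 3]
a[-1] = a[0]+a[-1] = 4+3 = 7 → [4, 3, 0, 2, 7]
insert 9 at 4 → [4, 3, 0, 2, 9, 7]
append a[0]+a[0] = 4+4 = 8 → [4, 3, 0, 2, 9, 7, 8]
reverse → [8, 7, 9, 2, 0, 3, 4]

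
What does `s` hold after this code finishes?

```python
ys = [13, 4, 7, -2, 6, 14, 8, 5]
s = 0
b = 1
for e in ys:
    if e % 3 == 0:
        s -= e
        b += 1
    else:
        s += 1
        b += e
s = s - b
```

-50

e=13: not %3==0, s = 0+1 = 1; b=14
e=4: not %3==0, s = 1+1 = 2; b=18
e=7: not %3==0, s = 2+1 = 3; b=25
e=-2: not %3==0, s = 3+1 = 4; b=23
e=6: %3==0, s = 4-6 = -2; b=24
e=14: not %3==0, s = (-2)+1 = -1; b=38
e=8: not %3==0, s = (-1)+1 = 0; b=46
e=5: not %3==0, s = 0+1 = 1; b=51
s-b = 1-51 = -50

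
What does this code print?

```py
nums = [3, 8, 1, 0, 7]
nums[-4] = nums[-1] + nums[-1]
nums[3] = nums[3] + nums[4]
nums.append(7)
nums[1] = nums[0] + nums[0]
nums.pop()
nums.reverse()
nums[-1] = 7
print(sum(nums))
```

28

nums[-4] = nums[-1]+nums[-1] = 7+7 = 14 → [3, 14, 1, 0, 7]
nums[3] = nums[3]+nums[4] = 0+7 = 7 → [3, 14, 1, 7, 7]
append 7 → [3, 14, 1, 7, 7, 7]
nums[1] = nums[0]+nums[0] = 3+3 = 6 → [3, 6, 1, 7, 7, 7]
pop() removes 7 → [3, 6, 1, 7, 7]
reverse → [7, 7, 1, 6, 3]
nums[-1] = 7 → [7, 7, 1, 6, 7]
sum = 28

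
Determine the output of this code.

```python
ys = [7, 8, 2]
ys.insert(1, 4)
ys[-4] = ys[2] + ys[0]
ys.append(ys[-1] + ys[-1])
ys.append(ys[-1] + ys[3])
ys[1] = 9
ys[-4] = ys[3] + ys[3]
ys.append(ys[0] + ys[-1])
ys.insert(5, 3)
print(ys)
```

[15, 9, 4, 2, 4, 3, 6, 21]

insert 4 at 1 → [7, 4, 8, 2]
ys[-4] = ys[2]+ys[0] = 8+7 = 15 → [15, 4, 8, 2]
append ys[-1]+ys[-1] = 2+2 = 4 → [15, 4, 8, 2, 4]
append ys[-1]+ys[3] = 4+2 = 6 → [15, 4, 8, 2, 4, 6]
ys[1] = 9 → [15, 9, 8, 2, 4, 6]
ys[-4] = ys[3]+ys[3] = 2+2 = 4 → [15, 9, 4, 2, 4, 6]
append ys[0]+ys[-1] = 15+6 = 21 → [15, 9, 4, 2, 4, 6, 21]
insert 3 at 5 → [15, 9, 4, 2, 4, 3, 6, 21]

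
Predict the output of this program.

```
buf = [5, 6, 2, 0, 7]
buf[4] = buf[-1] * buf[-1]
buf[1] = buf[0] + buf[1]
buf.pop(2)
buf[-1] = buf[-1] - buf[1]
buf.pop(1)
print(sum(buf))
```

43

buf[4] = buf[-1]*buf[-1] = 7*7 = 49 → [5, 6, 2, 0, 49]
buf[1] = buf[0]+buf[1] = 5+6 = 11 → [5, 11, 2, 0, 49]
pop(2) removes 2 → [5, 11, 0, 49]
buf[-1] = buf[-1]-buf[1] = 49-11 = 38 → [5, 11, 0, 38]
pop(1) removes 11 → [5, 0, 38]
sum = 43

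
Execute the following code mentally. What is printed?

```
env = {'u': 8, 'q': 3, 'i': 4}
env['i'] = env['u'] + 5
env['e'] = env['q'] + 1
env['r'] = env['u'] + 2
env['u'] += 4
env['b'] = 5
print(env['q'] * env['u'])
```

36

env['i'] = env['u']+5 = 13 → {'u': 8, 'q': 3, 'i': 13}
env['e'] = env['q']+1 = 4 → {'u': 8, 'q': 3, 'i': 13, 'e': 4}
env['r'] = env['u']+2 = 10 → {'u': 8, 'q': 3, 'i': 13, 'e': 4, 'r': 10}
env['u'] = 8+4 = 12 → {'u': 12, 'q': 3, 'i': 13, 'e': 4, 'r': 10}
env['b'] = 5 → {'u': 12, 'q': 3, 'i': 13, 'e': 4, 'r': 10, 'b': 5}
env['q']*env['u'] = 3*12 = 36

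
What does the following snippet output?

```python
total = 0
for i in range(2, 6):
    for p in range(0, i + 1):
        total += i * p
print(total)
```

i=2,p=0: total = 0+0 = 0
i=2,p=1: total = 0+2 = 2
i=2,p=2: total = 2+4 = 6
i=3,p=0: total = 6+0 = 6
i=3,p=1: total = 6+3 = 9
i=3,p=2: total = 9+6 = 15
i=3,p=3: total = 15+9 = 24
i=4,p=0: total = 24+0 = 24
i=4,p=1: total = 24+4 = 28
i=4,p=2: total = 28+8 = 36
i=4,p=3: total = 36+12 = 48
i=4,p=4: total = 48+16 = 64
i=5,p=0: total = 64+0 = 64
i=5,p=1: total = 64+5 = 69
i=5,p=2: total = 69+10 = 79
i=5,p=3: total = 79+15 = 94
i=5,p=4: total = 94+20 = 114
i=5,p=5: total = 114+25 = 139

139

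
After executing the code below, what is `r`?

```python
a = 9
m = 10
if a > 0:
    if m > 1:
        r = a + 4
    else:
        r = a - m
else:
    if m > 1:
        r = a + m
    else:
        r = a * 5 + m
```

13

a=9, m=10
a > 0 is True; m > 1 is True
→ r = a + 4 = 13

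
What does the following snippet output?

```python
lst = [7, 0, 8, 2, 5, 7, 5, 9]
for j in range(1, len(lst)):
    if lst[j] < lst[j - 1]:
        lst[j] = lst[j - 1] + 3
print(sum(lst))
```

140

j=1: 0<7, lst[1] = 7+3 = 10 → [7, 10, 8, 2, 5, 7, 5, 9]
j=2: 8<10, lst[2] = 10+3 = 13 → [7, 10, 13, 2, 5, 7, 5, 9]
j=3: 2<13, lst[3] = 13+3 = 16 → [7, 10, 13, 16, 5, 7, 5, 9]
j=4: 5<16, lst[4] = 16+3 = 19 → [7, 10, 13, 16, 19, 7, 5, 9]
j=5: 7<19, lst[5] = 19+3 = 22 → [7, 10, 13, 16, 19, 22, 5, 9]
j=6: 5<22, lst[6] = 22+3 = 25 → [7, 10, 13, 16, 19, 22, 25, 9]
j=7: 9<25, lst[7] = 25+3 = 28 → [7, 10, 13, 16, 19, 22, 25, 28]
sum = 140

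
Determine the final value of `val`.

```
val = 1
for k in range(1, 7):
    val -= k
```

k=1: val = 1-1 = 0
k=2: val = 0-2 = -2
k=3: val = (-2)-3 = -5
k=4: val = (-5)-4 = -9
k=5: val = (-9)-5 = -14
k=6: val = (-14)-6 = -20

-20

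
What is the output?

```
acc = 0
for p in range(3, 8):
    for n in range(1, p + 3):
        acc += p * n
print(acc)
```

p=3,n=1: acc = 0+3 = 3
p=3,n=2: acc = 3+6 = 9
p=3,n=3: acc = 9+9 = 18
p=3,n=4: acc = 18+12 = 30
p=3,n=5: acc = 30+15 = 45
p=4,n=1: acc = 45+4 = 49
p=4,n=2: acc = 49+8 = 57
p=4,n=3: acc = 57+12 = 69
p=4,n=4: acc = 69+16 = 85
p=4,n=5: acc = 85+20 = 105
p=4,n=6: acc = 105+24 = 129
p=5,n=1: acc = 129+5 = 134
p=5,n=2: acc = 134+10 = 144
p=5,n=3: acc = 144+15 = 159
p=5,n=4: acc = 159+20 = 179
p=5,n=5: acc = 179+25 = 204
p=5,n=6: acc = 204+30 = 234
p=5,n=7: acc = 234+35 = 269
p=6,n=1: acc = 269+6 = 275
p=6,n=2: acc = 275+12 = 287
p=6,n=3: acc = 287+18 = 305
p=6,n=4: acc = 305+24 = 329
p=6,n=5: acc = 329+30 = 359
p=6,n=6: acc = 359+36 = 395
p=6,n=7: acc = 395+42 = 437
p=6,n=8: acc = 437+48 = 485
p=7,n=1: acc = 485+7 = 492
p=7,n=2: acc = 492+14 = 506
p=7,n=3: acc = 506+21 = 527
p=7,n=4: acc = 527+28 = 555
p=7,n=5: acc = 555+35 = 590
p=7,n=6: acc = 590+42 = 632
p=7,n=7: acc = 632+49 = 681
p=7,n=8: acc = 681+56 = 737
p=7,n=9: acc = 737+63 = 800

800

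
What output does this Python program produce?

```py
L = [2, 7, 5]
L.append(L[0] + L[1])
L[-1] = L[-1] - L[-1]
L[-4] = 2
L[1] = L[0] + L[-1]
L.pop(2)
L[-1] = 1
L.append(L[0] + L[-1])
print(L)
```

[2, 2, 1, 3]

append L[0]+L[1] = 2+7 = 9 → [2, 7, 5, 9]
L[-1] = L[-1]-L[-1] = 9-9 = 0 → [2, 7, 5, 0]
L[-4] = 2 → [2, 7, 5, 0]
L[1] = L[0]+L[-1] = 2+0 = 2 → [2, 2, 5, 0]
pop(2) removes 5 → [2, 2, 0]
L[-1] = 1 → [2, 2, 1]
append L[0]+L[-1] = 2+1 = 3 → [2, 2, 1, 3]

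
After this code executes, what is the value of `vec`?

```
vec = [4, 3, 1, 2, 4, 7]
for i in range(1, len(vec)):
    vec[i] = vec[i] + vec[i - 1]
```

i=1: vec[1] = 3+4 = 7 → [4, 7, 1, 2, 4, 7]
i=2: vec[2] = 1+7 = 8 → [4, 7, 8, 2, 4, 7]
i=3: vec[3] = 2+8 = 10 → [4, 7, 8, 10, 4, 7]
i=4: vec[4] = 4+10 = 14 → [4, 7, 8, 10, 14, 7]
i=5: vec[5] = 7+14 = 21 → [4, 7, 8, 10, 14, 21]

[4, 7, 8, 10, 14, 21]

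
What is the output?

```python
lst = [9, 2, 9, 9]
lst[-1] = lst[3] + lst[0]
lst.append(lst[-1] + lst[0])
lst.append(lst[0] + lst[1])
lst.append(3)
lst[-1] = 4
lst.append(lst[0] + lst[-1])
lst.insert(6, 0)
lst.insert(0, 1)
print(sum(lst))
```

94

lst[-1] = lst[3]+lst[0] = 9+9 = 18 → [9, 2, 9, 18]
append lst[-1]+lst[0] = 18+9 = 27 → [9, 2, 9, 18, 27]
append lst[0]+lst[1] = 9+2 = 11 → [9, 2, 9, 18, 27, 11]
append 3 → [9, 2, 9, 18, 27, 11, 3]
lst[-1] = 4 → [9, 2, 9, 18, 27, 11, 4]
append lst[0]+lst[-1] = 9+4 = 13 → [9, 2, 9, 18, 27, 11, 4, 13]
insert 0 at 6 → [9, 2, 9, 18, 27, 11, 0, 4, 13]
insert 1 at 0 → [1, 9, 2, 9, 18, 27, 11, 0, 4, 13]
sum = 94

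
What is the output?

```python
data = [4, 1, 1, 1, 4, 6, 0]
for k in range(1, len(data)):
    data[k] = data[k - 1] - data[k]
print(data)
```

k=1: data[1] = 4-1 = 3 → [4, 3, 1, 1, 4, 6, 0]
k=2: data[2] = 3-1 = 2 → [4, 3, 2, 1, 4, 6, 0]
k=3: data[3] = 2-1 = 1 → [4, 3, 2, 1, 4, 6, 0]
k=4: data[4] = 1-4 = -3 → [4, 3, 2, 1, -3, 6, 0]
k=5: data[5] = (-3)-6 = -9 → [4, 3, 2, 1, -3, -9, 0]
k=6: data[6] = (-9)-0 = -9 → [4, 3, 2, 1, -3, -9, -9]

[4, 3, 2, 1, -3, -9, -9]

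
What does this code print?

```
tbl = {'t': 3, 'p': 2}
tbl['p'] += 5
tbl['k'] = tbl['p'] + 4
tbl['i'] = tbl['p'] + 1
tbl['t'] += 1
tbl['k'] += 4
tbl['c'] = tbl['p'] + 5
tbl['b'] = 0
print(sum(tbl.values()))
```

tbl['p'] = 2+5 = 7 → {'t': 3, 'p': 7}
tbl['k'] = tbl['p']+4 = 11 → {'t': 3, 'p': 7, 'k': 11}
tbl['i'] = tbl['p']+1 = 8 → {'t': 3, 'p': 7, 'k': 11, 'i': 8}
tbl['t'] = 3+1 = 4 → {'t': 4, 'p': 7, 'k': 11, 'i': 8}
tbl['k'] = 11+4 = 15 → {'t': 4, 'p': 7, 'k': 15, 'i': 8}
tbl['c'] = tbl['p']+5 = 12 → {'t': 4, 'p': 7, 'k': 15, 'i': 8, 'c': 12}
tbl['b'] = 0 → {'t': 4, 'p': 7, 'k': 15, 'i': 8, 'c': 12, 'b': 0}
sum of values = 46

46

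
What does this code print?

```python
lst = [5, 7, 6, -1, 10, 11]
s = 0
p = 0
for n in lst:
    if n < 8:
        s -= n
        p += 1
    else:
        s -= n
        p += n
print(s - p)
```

-63

n=5: <8, s = 0-5 = -5; p=1
n=7: <8, s = (-5)-7 = -12; p=2
n=6: <8, s = (-12)-6 = -18; p=3
n=-1: <8, s = (-18)-(-1) = -17; p=4
n=10: not <8, s = (-17)-10 = -27; p=14
n=11: not <8, s = (-27)-11 = -38; p=25
s-p = (-38)-25 = -63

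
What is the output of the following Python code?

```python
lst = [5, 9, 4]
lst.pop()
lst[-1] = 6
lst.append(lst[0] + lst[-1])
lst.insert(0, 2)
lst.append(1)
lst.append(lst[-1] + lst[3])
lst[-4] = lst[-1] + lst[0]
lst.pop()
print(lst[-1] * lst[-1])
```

pop() removes 4 → [5, 9]
lst[-1] = 6 → [5, 6]
append lst[0]+lst[-1] = 5+6 = 11 → [5, 6, 11]
insert 2 at 0 → [2, 5, 6, 11]
append 1 → [2, 5, 6, 11, 1]
append lst[-1]+lst[3] = 1+11 = 12 → [2, 5, 6, 11, 1, 12]
lst[-4] = lst[-1]+lst[0] = 12+2 = 14 → [2, 5, 14, 11, 1, 12]
pop() removes 12 → [2, 5, 14, 11, 1]
lst[-1]*lst[-1] = 1*1 = 1

1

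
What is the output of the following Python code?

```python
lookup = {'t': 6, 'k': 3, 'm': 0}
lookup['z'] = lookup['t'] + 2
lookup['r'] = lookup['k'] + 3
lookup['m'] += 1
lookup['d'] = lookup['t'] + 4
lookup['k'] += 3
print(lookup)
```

lookup['z'] = lookup['t']+2 = 8 → {'t': 6, 'k': 3, 'm': 0, 'z': 8}
lookup['r'] = lookup['k']+3 = 6 → {'t': 6, 'k': 3, 'm': 0, 'z': 8, 'r': 6}
lookup['m'] = 0+1 = 1 → {'t': 6, 'k': 3, 'm': 1, 'z': 8, 'r': 6}
lookup['d'] = lookup['t']+4 = 10 → {'t': 6, 'k': 3, 'm': 1, 'z': 8, 'r': 6, 'd': 10}
lookup['k'] = 3+3 = 6 → {'t': 6, 'k': 6, 'm': 1, 'z': 8, 'r': 6, 'd': 10}

{'t': 6, 'k': 6, 'm': 1, 'z': 8, 'r': 6, 'd': 10}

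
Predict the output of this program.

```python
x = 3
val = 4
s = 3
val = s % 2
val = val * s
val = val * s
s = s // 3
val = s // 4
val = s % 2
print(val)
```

val = 3%2 = 1
val = 1*3 = 3
val = 3*3 = 9
s = 3//3 = 1
val = 1//4 = 0
val = 1%2 = 1

1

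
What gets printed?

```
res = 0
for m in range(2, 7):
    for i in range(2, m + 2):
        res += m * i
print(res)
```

m=2,i=2: res = 0+4 = 4
m=2,i=3: res = 4+6 = 10
m=3,i=2: res = 10+6 = 16
m=3,i=3: res = 16+9 = 25
m=3,i=4: res = 25+12 = 37
m=4,i=2: res = 37+8 = 45
m=4,i=3: res = 45+12 = 57
m=4,i=4: res = 57+16 = 73
m=4,i=5: res = 73+20 = 93
m=5,i=2: res = 93+10 = 103
m=5,i=3: res = 103+15 = 118
m=5,i=4: res = 118+20 = 138
m=5,i=5: res = 138+25 = 163
m=5,i=6: res = 163+30 = 193
m=6,i=2: res = 193+12 = 205
m=6,i=3: res = 205+18 = 223
m=6,i=4: res = 223+24 = 247
m=6,i=5: res = 247+30 = 277
m=6,i=6: res = 277+36 = 313
m=6,i=7: res = 313+42 = 355

355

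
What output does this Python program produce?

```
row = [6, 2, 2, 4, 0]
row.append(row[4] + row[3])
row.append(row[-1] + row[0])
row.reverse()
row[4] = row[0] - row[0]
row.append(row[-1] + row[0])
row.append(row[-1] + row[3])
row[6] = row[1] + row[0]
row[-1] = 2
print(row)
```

append row[4]+row[3] = 0+4 = 4 → [6, 2, 2, 4, 0, 4]
append row[-1]+row[0] = 4+6 = 10 → [6, 2, 2, 4, 0, 4, 10]
reverse → [10, 4, 0, 4, 2, 2, 6]
row[4] = row[0]-row[0] = 10-10 = 0 → [10, 4, 0, 4, 0, 2, 6]
append row[-1]+row[0] = 6+10 = 16 → [10, 4, 0, 4, 0, 2, 6, 16]
append row[-1]+row[3] = 16+4 = 20 → [10, 4, 0, 4, 0, 2, 6, 16, 20]
row[6] = row[1]+row[0] = 4+10 = 14 → [10, 4, 0, 4, 0, 2, 14, 16, 20]
row[-1] = 2 → [10, 4, 0, 4, 0, 2, 14, 16, 2]

[10, 4, 0, 4, 0, 2, 14, 16, 2]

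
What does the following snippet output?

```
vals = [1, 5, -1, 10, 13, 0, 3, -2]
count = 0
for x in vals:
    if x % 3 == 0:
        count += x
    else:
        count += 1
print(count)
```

x=1: not %3==0, count = 0+1 = 1
x=5: not %3==0, count = 1+1 = 2
x=-1: not %3==0, count = 2+1 = 3
x=10: not %3==0, count = 3+1 = 4
x=13: not %3==0, count = 4+1 = 5
x=0: %3==0, count = 5+0 = 5
x=3: %3==0, count = 5+3 = 8
x=-2: not %3==0, count = 8+1 = 9

9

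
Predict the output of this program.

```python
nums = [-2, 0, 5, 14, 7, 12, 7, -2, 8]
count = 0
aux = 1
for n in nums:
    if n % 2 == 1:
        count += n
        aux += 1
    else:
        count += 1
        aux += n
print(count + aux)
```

n=-2: not odd, count = 0+1 = 1; aux=-1
n=0: not odd, count = 1+1 = 2; aux=-1
n=5: odd, count = 2+5 = 7; aux=0
n=14: not odd, count = 7+1 = 8; aux=14
n=7: odd, count = 8+7 = 15; aux=15
n=12: not odd, count = 15+1 = 16; aux=27
n=7: odd, count = 16+7 = 23; aux=28
n=-2: not odd, count = 23+1 = 24; aux=26
n=8: not odd, count = 24+1 = 25; aux=34
count+aux = 25+34 = 59

59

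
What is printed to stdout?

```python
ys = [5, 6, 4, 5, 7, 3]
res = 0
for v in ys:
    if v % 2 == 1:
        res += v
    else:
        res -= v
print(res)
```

v=5: odd, res = 0+5 = 5
v=6: not odd, res = 5-6 = -1
v=4: not odd, res = (-1)-4 = -5
v=5: odd, res = (-5)+5 = 0
v=7: odd, res = 0+7 = 7
v=3: odd, res = 7+3 = 10

10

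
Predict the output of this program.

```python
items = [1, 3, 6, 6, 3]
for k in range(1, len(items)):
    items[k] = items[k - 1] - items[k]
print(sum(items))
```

k=1: items[1] = 1-3 = -2 → [1, -2, 6, 6, 3]
k=2: items[2] = (-2)-6 = -8 → [1, -2, -8, 6, 3]
k=3: items[3] = (-8)-6 = -14 → [1, -2, -8, -14, 3]
k=4: items[4] = (-14)-3 = -17 → [1, -2, -8, -14, -17]
sum = -40

-40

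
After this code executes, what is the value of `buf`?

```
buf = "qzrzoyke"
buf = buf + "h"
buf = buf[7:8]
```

'e'

+ 'h' → 'qzrzoykeh'
slice [7:8] → 'e'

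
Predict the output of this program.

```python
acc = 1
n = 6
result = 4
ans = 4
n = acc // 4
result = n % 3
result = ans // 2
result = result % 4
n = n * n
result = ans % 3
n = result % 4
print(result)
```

1

n = 1//4 = 0
result = 0%3 = 0
result = 4//2 = 2
result = 2%4 = 2
n = 0*0 = 0
result = 4%3 = 1
n = 1%4 = 1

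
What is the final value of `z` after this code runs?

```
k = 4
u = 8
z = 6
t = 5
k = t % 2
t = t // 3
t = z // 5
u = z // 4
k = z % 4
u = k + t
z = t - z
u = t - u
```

k = 5%2 = 1
t = 5//3 = 1
t = 6//5 = 1
u = 6//4 = 1
k = 6%4 = 2
u = 2+1 = 3
z = 1-6 = -5
u = 1-3 = -2

-5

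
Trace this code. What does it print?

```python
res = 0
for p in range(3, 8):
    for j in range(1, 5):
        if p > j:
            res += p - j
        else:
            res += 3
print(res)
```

60

p=3,j=1: 3>1, res = 0+2 = 2
p=3,j=2: 3>2, res = 2+1 = 3
p=3,j=3: not 3>3, res = 3+3 = 6
p=3,j=4: not 3>4, res = 6+3 = 9
p=4,j=1: 4>1, res = 9+3 = 12
p=4,j=2: 4>2, res = 12+2 = 14
p=4,j=3: 4>3, res = 14+1 = 15
p=4,j=4: not 4>4, res = 15+3 = 18
p=5,j=1: 5>1, res = 18+4 = 22
p=5,j=2: 5>2, res = 22+3 = 25
p=5,j=3: 5>3, res = 25+2 = 27
p=5,j=4: 5>4, res = 27+1 = 28
p=6,j=1: 6>1, res = 28+5 = 33
p=6,j=2: 6>2, res = 33+4 = 37
p=6,j=3: 6>3, res = 37+3 = 40
p=6,j=4: 6>4, res = 40+2 = 42
p=7,j=1: 7>1, res = 42+6 = 48
p=7,j=2: 7>2, res = 48+5 = 53
p=7,j=3: 7>3, res = 53+4 = 57
p=7,j=4: 7>4, res = 57+3 = 60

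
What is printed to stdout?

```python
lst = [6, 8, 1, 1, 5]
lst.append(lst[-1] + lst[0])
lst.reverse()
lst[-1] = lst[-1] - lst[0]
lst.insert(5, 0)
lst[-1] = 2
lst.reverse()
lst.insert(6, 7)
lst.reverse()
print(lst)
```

append lst[-1]+lst[0] = 5+6 = 11 → [6, 8, 1, 1, 5, 11]
reverse → [11, 5, 1, 1, 8, 6]
lst[-1] = lst[-1]-lst[0] = 6-11 = -5 → [11, 5, 1, 1, 8, -5]
insert 0 at 5 → [11, 5, 1, 1, 8, 0, -5]
lst[-1] = 2 → [11, 5, 1, 1, 8, 0, 2]
reverse → [2, 0, 8, 1, 1, 5, 11]
insert 7 at 6 → [2, 0, 8, 1, 1, 5, 7, 11]
reverse → [11, 7, 5, 1, 1, 8, 0, 2]

[11, 7, 5, 1, 1, 8, 0, 2]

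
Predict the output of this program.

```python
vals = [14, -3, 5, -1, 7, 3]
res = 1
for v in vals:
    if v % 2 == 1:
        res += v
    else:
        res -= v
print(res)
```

-2

v=14: not odd, res = 1-14 = -13
v=-3: odd, res = (-13)+(-3) = -16
v=5: odd, res = (-16)+5 = -11
v=-1: odd, res = (-11)+(-1) = -12
v=7: odd, res = (-12)+7 = -5
v=3: odd, res = (-5)+3 = -2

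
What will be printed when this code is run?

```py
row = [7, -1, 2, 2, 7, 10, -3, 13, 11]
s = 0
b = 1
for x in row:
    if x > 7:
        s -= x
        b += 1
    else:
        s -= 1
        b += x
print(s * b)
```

-720

x=7: not >7, s = 0-1 = -1; b=8
x=-1: not >7, s = (-1)-1 = -2; b=7
x=2: not >7, s = (-2)-1 = -3; b=9
x=2: not >7, s = (-3)-1 = -4; b=11
x=7: not >7, s = (-4)-1 = -5; b=18
x=10: >7, s = (-5)-10 = -15; b=19
x=-3: not >7, s = (-15)-1 = -16; b=16
x=13: >7, s = (-16)-13 = -29; b=17
x=11: >7, s = (-29)-11 = -40; b=18
s*b = (-40)*18 = -720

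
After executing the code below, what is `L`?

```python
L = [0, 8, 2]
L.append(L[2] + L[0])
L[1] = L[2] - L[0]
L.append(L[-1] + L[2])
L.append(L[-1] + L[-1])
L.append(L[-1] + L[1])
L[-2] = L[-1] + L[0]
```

append L[2]+L[0] = 2+0 = 2 → [0, 8, 2, 2]
L[1] = L[2]-L[0] = 2-0 = 2 → [0, 2, 2, 2]
append L[-1]+L[2] = 2+2 = 4 → [0, 2, 2, 2, 4]
append L[-1]+L[-1] = 4+4 = 8 → [0, 2, 2, 2, 4, 8]
append L[-1]+L[1] = 8+2 = 10 → [0, 2, 2, 2, 4, 8, 10]
L[-2] = L[-1]+L[0] = 10+0 = 10 → [0, 2, 2, 2, 4, 10, 10]

[0, 2, 2, 2, 4, 10, 10]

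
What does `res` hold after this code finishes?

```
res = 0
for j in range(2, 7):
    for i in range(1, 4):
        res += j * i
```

j=2,i=1: res = 0+2 = 2
j=2,i=2: res = 2+4 = 6
j=2,i=3: res = 6+6 = 12
j=3,i=1: res = 12+3 = 15
j=3,i=2: res = 15+6 = 21
j=3,i=3: res = 21+9 = 30
j=4,i=1: res = 30+4 = 34
j=4,i=2: res = 34+8 = 42
j=4,i=3: res = 42+12 = 54
j=5,i=1: res = 54+5 = 59
j=5,i=2: res = 59+10 = 69
j=5,i=3: res = 69+15 = 84
j=6,i=1: res = 84+6 = 90
j=6,i=2: res = 90+12 = 102
j=6,i=3: res = 102+18 = 120

120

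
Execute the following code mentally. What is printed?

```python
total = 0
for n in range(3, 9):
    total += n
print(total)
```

33

n=3: total = 0+3 = 3
n=4: total = 3+4 = 7
n=5: total = 7+5 = 12
n=6: total = 12+6 = 18
n=7: total = 18+7 = 25
n=8: total = 25+8 = 33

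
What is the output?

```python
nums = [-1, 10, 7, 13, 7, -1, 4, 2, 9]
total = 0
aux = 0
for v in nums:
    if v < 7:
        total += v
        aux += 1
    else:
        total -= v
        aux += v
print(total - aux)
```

v=-1: <7, total = 0+(-1) = -1; aux=1
v=10: not <7, total = (-1)-10 = -11; aux=11
v=7: not <7, total = (-11)-7 = -18; aux=18
v=13: not <7, total = (-18)-13 = -31; aux=31
v=7: not <7, total = (-31)-7 = -38; aux=38
v=-1: <7, total = (-38)+(-1) = -39; aux=39
v=4: <7, total = (-39)+4 = -35; aux=40
v=2: <7, total = (-35)+2 = -33; aux=41
v=9: not <7, total = (-33)-9 = -42; aux=50
total-aux = (-42)-50 = -92

-92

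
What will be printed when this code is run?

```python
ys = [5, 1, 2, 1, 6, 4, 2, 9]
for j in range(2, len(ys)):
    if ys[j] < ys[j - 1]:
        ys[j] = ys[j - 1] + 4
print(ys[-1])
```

18

j=2: 2>=1, unchanged → [5, 1, 2, 1, 6, 4, 2, 9]
j=3: 1<2, ys[3] = 2+4 = 6 → [5, 1, 2, 6, 6, 4, 2, 9]
j=4: 6>=6, unchanged → [5, 1, 2, 6, 6, 4, 2, 9]
j=5: 4<6, ys[5] = 6+4 = 10 → [5, 1, 2, 6, 6, 10, 2, 9]
j=6: 2<10, ys[6] = 10+4 = 14 → [5, 1, 2, 6, 6, 10, 14, 9]
j=7: 9<14, ys[7] = 14+4 = 18 → [5, 1, 2, 6, 6, 10, 14, 18]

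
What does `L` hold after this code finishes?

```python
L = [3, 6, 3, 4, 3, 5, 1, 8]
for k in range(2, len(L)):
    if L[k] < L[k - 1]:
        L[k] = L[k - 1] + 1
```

[3, 6, 7, 8, 9, 10, 11, 12]

k=2: 3<6, L[2] = 6+1 = 7 → [3, 6, 7, 4, 3, 5, 1, 8]
k=3: 4<7, L[3] = 7+1 = 8 → [3, 6, 7, 8, 3, 5, 1, 8]
k=4: 3<8, L[4] = 8+1 = 9 → [3, 6, 7, 8, 9, 5, 1, 8]
k=5: 5<9, L[5] = 9+1 = 10 → [3, 6, 7, 8, 9, 10, 1, 8]
k=6: 1<10, L[6] = 10+1 = 11 → [3, 6, 7, 8, 9, 10, 11, 8]
k=7: 8<11, L[7] = 11+1 = 12 → [3, 6, 7, 8, 9, 10, 11, 12]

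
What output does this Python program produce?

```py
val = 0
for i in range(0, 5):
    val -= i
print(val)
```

-10

i=0: val = 0-0 = 0
i=1: val = 0-1 = -1
i=2: val = (-1)-2 = -3
i=3: val = (-3)-3 = -6
i=4: val = (-6)-4 = -10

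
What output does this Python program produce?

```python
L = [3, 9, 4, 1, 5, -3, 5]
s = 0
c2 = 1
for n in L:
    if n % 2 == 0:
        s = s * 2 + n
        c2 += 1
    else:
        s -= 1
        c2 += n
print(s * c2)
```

-88

n=3: not even, s = 0-1 = -1; c2=4
n=9: not even, s = (-1)-1 = -2; c2=13
n=4: even, s = (-2)*2+4 = 0; c2=14
n=1: not even, s = 0-1 = -1; c2=15
n=5: not even, s = (-1)-1 = -2; c2=20
n=-3: not even, s = (-2)-1 = -3; c2=17
n=5: not even, s = (-3)-1 = -4; c2=22
s*c2 = (-4)*22 = -88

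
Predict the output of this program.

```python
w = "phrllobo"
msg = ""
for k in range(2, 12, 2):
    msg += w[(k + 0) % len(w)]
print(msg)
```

k=2: add w[2]='r' → 'r'
k=4: add w[4]='l' → 'rl'
k=6: add w[6]='b' → 'rlb'
k=8: add w[0]='p' → 'rlbp'
k=10: add w[2]='r' → 'rlbpr'

rlbpr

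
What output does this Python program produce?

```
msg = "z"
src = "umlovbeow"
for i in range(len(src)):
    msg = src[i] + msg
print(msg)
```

i=0: prepend 'u' → 'uz'
i=1: prepend 'm' → 'muz'
i=2: prepend 'l' → 'lmuz'
i=3: prepend 'o' → 'olmuz'
i=4: prepend 'v' → 'volmuz'
i=5: prepend 'b' → 'bvolmuz'
i=6: prepend 'e' → 'ebvolmuz'
i=7: prepend 'o' → 'oebvolmuz'
i=8: prepend 'w' → 'woebvolmuz'

woebvolmuz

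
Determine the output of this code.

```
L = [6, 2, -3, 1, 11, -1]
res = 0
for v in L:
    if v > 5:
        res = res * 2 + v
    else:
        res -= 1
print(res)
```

v=6: >5, res = 0*2+6 = 6
v=2: not >5, res = 6-1 = 5
v=-3: not >5, res = 5-1 = 4
v=1: not >5, res = 4-1 = 3
v=11: >5, res = 3*2+11 = 17
v=-1: not >5, res = 17-1 = 16

16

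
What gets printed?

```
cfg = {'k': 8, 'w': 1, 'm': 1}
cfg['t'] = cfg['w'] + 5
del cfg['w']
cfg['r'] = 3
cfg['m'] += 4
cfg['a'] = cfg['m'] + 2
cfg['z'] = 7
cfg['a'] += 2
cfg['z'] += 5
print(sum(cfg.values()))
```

cfg['t'] = cfg['w']+5 = 6 → {'k': 8, 'w': 1, 'm': 1, 't': 6}
del 'w' → {'k': 8, 'm': 1, 't': 6}
cfg['r'] = 3 → {'k': 8, 'm': 1, 't': 6, 'r': 3}
cfg['m'] = 1+4 = 5 → {'k': 8, 'm': 5, 't': 6, 'r': 3}
cfg['a'] = cfg['m']+2 = 7 → {'k': 8, 'm': 5, 't': 6, 'r': 3, 'a': 7}
cfg['z'] = 7 → {'k': 8, 'm': 5, 't': 6, 'r': 3, 'a': 7, 'z': 7}
cfg['a'] = 7+2 = 9 → {'k': 8, 'm': 5, 't': 6, 'r': 3, 'a': 9, 'z': 7}
cfg['z'] = 7+5 = 12 → {'k': 8, 'm': 5, 't': 6, 'r': 3, 'a': 9, 'z': 12}
sum of values = 43

43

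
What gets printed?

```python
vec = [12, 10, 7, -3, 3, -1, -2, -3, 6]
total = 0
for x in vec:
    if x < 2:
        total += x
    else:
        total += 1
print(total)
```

-4

x=12: not <2, total = 0+1 = 1
x=10: not <2, total = 1+1 = 2
x=7: not <2, total = 2+1 = 3
x=-3: <2, total = 3+(-3) = 0
x=3: not <2, total = 0+1 = 1
x=-1: <2, total = 1+(-1) = 0
x=-2: <2, total = 0+(-2) = -2
x=-3: <2, total = (-2)+(-3) = -5
x=6: not <2, total = (-5)+1 = -4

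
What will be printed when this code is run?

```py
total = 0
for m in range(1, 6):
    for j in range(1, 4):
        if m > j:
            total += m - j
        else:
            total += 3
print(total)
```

m=1,j=1: not 1>1, total = 0+3 = 3
m=1,j=2: not 1>2, total = 3+3 = 6
m=1,j=3: not 1>3, total = 6+3 = 9
m=2,j=1: 2>1, total = 9+1 = 10
m=2,j=2: not 2>2, total = 10+3 = 13
m=2,j=3: not 2>3, total = 13+3 = 16
m=3,j=1: 3>1, total = 16+2 = 18
m=3,j=2: 3>2, total = 18+1 = 19
m=3,j=3: not 3>3, total = 19+3 = 22
m=4,j=1: 4>1, total = 22+3 = 25
m=4,j=2: 4>2, total = 25+2 = 27
m=4,j=3: 4>3, total = 27+1 = 28
m=5,j=1: 5>1, total = 28+4 = 32
m=5,j=2: 5>2, total = 32+3 = 35
m=5,j=3: 5>3, total = 35+2 = 37

37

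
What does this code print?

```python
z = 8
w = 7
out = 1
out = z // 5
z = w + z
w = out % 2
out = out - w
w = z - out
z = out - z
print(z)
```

out = 8//5 = 1
z = 7+8 = 15
w = 1%2 = 1
out = 1-1 = 0
w = 15-0 = 15
z = 0-15 = -15

-15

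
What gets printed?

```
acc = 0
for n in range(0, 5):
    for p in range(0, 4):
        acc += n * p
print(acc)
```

n=0,p=0: acc = 0+0 = 0
n=0,p=1: acc = 0+0 = 0
n=0,p=2: acc = 0+0 = 0
n=0,p=3: acc = 0+0 = 0
n=1,p=0: acc = 0+0 = 0
n=1,p=1: acc = 0+1 = 1
n=1,p=2: acc = 1+2 = 3
n=1,p=3: acc = 3+3 = 6
n=2,p=0: acc = 6+0 = 6
n=2,p=1: acc = 6+2 = 8
n=2,p=2: acc = 8+4 = 12
n=2,p=3: acc = 12+6 = 18
n=3,p=0: acc = 18+0 = 18
n=3,p=1: acc = 18+3 = 21
n=3,p=2: acc = 21+6 = 27
n=3,p=3: acc = 27+9 = 36
n=4,p=0: acc = 36+0 = 36
n=4,p=1: acc = 36+4 = 40
n=4,p=2: acc = 40+8 = 48
n=4,p=3: acc = 48+12 = 60

60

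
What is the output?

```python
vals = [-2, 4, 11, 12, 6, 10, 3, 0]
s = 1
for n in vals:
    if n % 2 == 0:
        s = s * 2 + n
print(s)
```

n=-2: even, s = 1*2+(-2) = 0
n=4: even, s = 0*2+4 = 4
n=11: not even
n=12: even, s = 4*2+12 = 20
n=6: even, s = 20*2+6 = 46
n=10: even, s = 46*2+10 = 102
n=3: not even
n=0: even, s = 102*2+0 = 204

204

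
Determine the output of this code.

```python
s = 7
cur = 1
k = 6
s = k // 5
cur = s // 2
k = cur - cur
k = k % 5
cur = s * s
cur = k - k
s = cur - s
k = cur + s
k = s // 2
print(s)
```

-1

s = 6//5 = 1
cur = 1//2 = 0
k = 0-0 = 0
k = 0%5 = 0
cur = 1*1 = 1
cur = 0-0 = 0
s = 0-1 = -1
k = 0+(-1) = -1
k = (-1)//2 = -1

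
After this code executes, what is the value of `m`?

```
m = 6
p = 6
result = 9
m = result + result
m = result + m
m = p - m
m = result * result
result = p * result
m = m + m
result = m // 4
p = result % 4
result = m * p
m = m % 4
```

2

m = 9+9 = 18
m = 9+18 = 27
m = 6-27 = -21
m = 9*9 = 81
result = 6*9 = 54
m = 81+81 = 162
result = 162//4 = 40
p = 40%4 = 0
result = 162*0 = 0
m = 162%4 = 2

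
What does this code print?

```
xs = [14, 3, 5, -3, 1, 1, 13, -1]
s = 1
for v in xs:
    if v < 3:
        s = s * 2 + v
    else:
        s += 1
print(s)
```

47

v=14: not <3, s = 1+1 = 2
v=3: not <3, s = 2+1 = 3
v=5: not <3, s = 3+1 = 4
v=-3: <3, s = 4*2+(-3) = 5
v=1: <3, s = 5*2+1 = 11
v=1: <3, s = 11*2+1 = 23
v=13: not <3, s = 23+1 = 24
v=-1: <3, s = 24*2+(-1) = 47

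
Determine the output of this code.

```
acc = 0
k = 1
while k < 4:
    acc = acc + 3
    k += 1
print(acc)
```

9

k=1: acc = 0+3 = 3
k=2: acc = 3+3 = 6
k=3: acc = 6+3 = 9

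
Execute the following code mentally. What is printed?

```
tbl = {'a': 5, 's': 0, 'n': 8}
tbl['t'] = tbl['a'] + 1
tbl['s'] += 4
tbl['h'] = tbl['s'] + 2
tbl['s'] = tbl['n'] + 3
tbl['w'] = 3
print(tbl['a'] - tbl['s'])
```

-6

tbl['t'] = tbl['a']+1 = 6 → {'a': 5, 's': 0, 'n': 8, 't': 6}
tbl['s'] = 0+4 = 4 → {'a': 5, 's': 4, 'n': 8, 't': 6}
tbl['h'] = tbl['s']+2 = 6 → {'a': 5, 's': 4, 'n': 8, 't': 6, 'h': 6}
tbl['s'] = tbl['n']+3 = 11 → {'a': 5, 's': 11, 'n': 8, 't': 6, 'h': 6}
tbl['w'] = 3 → {'a': 5, 's': 11, 'n': 8, 't': 6, 'h': 6, 'w': 3}
tbl['a']-tbl['s'] = 5-11 = -6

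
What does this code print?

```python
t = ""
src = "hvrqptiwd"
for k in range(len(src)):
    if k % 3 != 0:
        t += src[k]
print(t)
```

vrptwd

k=0: skip
k=1: add 'v' → 'v'
k=2: add 'r' → 'vr'
k=3: skip
k=4: add 'p' → 'vrp'
k=5: add 't' → 'vrpt'
k=6: skip
k=7: add 'w' → 'vrptw'
k=8: add 'd' → 'vrptwd'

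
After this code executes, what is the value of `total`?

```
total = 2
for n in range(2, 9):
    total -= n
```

-33

n=2: total = 2-2 = 0
n=3: total = 0-3 = -3
n=4: total = (-3)-4 = -7
n=5: total = (-7)-5 = -12
n=6: total = (-12)-6 = -18
n=7: total = (-18)-7 = -25
n=8: total = (-25)-8 = -33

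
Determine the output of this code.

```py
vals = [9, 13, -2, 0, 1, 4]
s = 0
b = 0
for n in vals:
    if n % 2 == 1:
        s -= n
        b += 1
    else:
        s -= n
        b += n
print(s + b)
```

n=9: odd, s = 0-9 = -9; b=1
n=13: odd, s = (-9)-13 = -22; b=2
n=-2: not odd, s = (-22)-(-2) = -20; b=0
n=0: not odd, s = (-20)-0 = -20; b=0
n=1: odd, s = (-20)-1 = -21; b=1
n=4: not odd, s = (-21)-4 = -25; b=5
s+b = (-25)+5 = -20

-20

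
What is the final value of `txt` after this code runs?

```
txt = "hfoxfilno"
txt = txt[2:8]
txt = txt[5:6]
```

slice [2:8] → 'oxfiln'
slice [5:6] → 'n'

'n'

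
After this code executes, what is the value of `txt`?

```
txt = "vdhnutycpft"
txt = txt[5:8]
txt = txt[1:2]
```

'y'

slice [5:8] → 'tyc'
slice [1:2] → 'y'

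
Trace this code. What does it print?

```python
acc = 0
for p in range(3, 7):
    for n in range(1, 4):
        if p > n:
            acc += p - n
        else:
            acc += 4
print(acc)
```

p=3,n=1: 3>1, acc = 0+2 = 2
p=3,n=2: 3>2, acc = 2+1 = 3
p=3,n=3: not 3>3, acc = 3+4 = 7
p=4,n=1: 4>1, acc = 7+3 = 10
p=4,n=2: 4>2, acc = 10+2 = 12
p=4,n=3: 4>3, acc = 12+1 = 13
p=5,n=1: 5>1, acc = 13+4 = 17
p=5,n=2: 5>2, acc = 17+3 = 20
p=5,n=3: 5>3, acc = 20+2 = 22
p=6,n=1: 6>1, acc = 22+5 = 27
p=6,n=2: 6>2, acc = 27+4 = 31
p=6,n=3: 6>3, acc = 31+3 = 34

34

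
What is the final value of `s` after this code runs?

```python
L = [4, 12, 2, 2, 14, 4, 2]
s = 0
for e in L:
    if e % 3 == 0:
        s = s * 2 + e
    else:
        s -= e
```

-20

e=4: not %3==0, s = 0-4 = -4
e=12: %3==0, s = (-4)*2+12 = 4
e=2: not %3==0, s = 4-2 = 2
e=2: not %3==0, s = 2-2 = 0
e=14: not %3==0, s = 0-14 = -14
e=4: not %3==0, s = (-14)-4 = -18
e=2: not %3==0, s = (-18)-2 = -20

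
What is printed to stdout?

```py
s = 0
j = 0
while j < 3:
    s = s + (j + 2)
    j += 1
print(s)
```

9

j=0: s = 0+2 = 2
j=1: s = 2+3 = 5
j=2: s = 5+4 = 9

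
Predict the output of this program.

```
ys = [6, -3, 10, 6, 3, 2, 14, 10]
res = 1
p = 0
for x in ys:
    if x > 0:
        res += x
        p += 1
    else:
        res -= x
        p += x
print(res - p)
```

51

x=6: >0, res = 1+6 = 7; p=1
x=-3: not >0, res = 7-(-3) = 10; p=-2
x=10: >0, res = 10+10 = 20; p=-1
x=6: >0, res = 20+6 = 26; p=0
x=3: >0, res = 26+3 = 29; p=1
x=2: >0, res = 29+2 = 31; p=2
x=14: >0, res = 31+14 = 45; p=3
x=10: >0, res = 45+10 = 55; p=4
res-p = 55-4 = 51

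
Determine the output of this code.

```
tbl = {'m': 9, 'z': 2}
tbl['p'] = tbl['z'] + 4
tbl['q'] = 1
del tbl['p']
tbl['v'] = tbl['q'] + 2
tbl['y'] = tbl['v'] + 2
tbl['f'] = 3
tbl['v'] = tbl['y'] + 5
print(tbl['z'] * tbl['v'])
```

20

tbl['p'] = tbl['z']+4 = 6 → {'m': 9, 'z': 2, 'p': 6}
tbl['q'] = 1 → {'m': 9, 'z': 2, 'p': 6, 'q': 1}
del 'p' → {'m': 9, 'z': 2, 'q': 1}
tbl['v'] = tbl['q']+2 = 3 → {'m': 9, 'z': 2, 'q': 1, 'v': 3}
tbl['y'] = tbl['v']+2 = 5 → {'m': 9, 'z': 2, 'q': 1, 'v': 3, 'y': 5}
tbl['f'] = 3 → {'m': 9, 'z': 2, 'q': 1, 'v': 3, 'y': 5, 'f': 3}
tbl['v'] = tbl['y']+5 = 10 → {'m': 9, 'z': 2, 'q': 1, 'v': 10, 'y': 5, 'f': 3}
tbl['z']*tbl['v'] = 2*10 = 20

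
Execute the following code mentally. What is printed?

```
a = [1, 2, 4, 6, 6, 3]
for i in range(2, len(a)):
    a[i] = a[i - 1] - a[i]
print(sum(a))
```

i=2: a[2] = 2-4 = -2 → [1, 2, -2, 6, 6, 3]
i=3: a[3] = (-2)-6 = -8 → [1, 2, -2, -8, 6, 3]
i=4: a[4] = (-8)-6 = -14 → [1, 2, -2, -8, -14, 3]
i=5: a[5] = (-14)-3 = -17 → [1, 2, -2, -8, -14, -17]
sum = -38

-38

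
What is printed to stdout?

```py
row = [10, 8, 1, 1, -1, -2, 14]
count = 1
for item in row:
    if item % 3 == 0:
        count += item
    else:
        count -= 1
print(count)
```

-6

item=10: not %3==0, count = 1-1 = 0
item=8: not %3==0, count = 0-1 = -1
item=1: not %3==0, count = (-1)-1 = -2
item=1: not %3==0, count = (-2)-1 = -3
item=-1: not %3==0, count = (-3)-1 = -4
item=-2: not %3==0, count = (-4)-1 = -5
item=14: not %3==0, count = (-5)-1 = -6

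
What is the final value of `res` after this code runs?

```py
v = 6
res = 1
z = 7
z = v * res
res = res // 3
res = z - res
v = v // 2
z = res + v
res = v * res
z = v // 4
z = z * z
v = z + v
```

18

z = 6*1 = 6
res = 1//3 = 0
res = 6-0 = 6
v = 6//2 = 3
z = 6+3 = 9
res = 3*6 = 18
z = 3//4 = 0
z = 0*0 = 0
v = 0+3 = 3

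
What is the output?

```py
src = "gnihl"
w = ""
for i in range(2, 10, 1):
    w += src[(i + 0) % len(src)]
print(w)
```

ihlgnihl

i=2: add src[2]='i' → 'i'
i=3: add src[3]='h' → 'ih'
i=4: add src[4]='l' → 'ihl'
i=5: add src[0]='g' → 'ihlg'
i=6: add src[1]='n' → 'ihlgn'
i=7: add src[2]='i' → 'ihlgni'
i=8: add src[3]='h' → 'ihlgnih'
i=9: add src[4]='l' → 'ihlgnihl'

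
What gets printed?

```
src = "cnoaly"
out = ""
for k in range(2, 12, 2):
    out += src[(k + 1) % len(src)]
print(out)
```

aynay

k=2: add src[3]='a' → 'a'
k=4: add src[5]='y' → 'ay'
k=6: add src[1]='n' → 'ayn'
k=8: add src[3]='a' → 'ayna'
k=10: add src[5]='y' → 'aynay'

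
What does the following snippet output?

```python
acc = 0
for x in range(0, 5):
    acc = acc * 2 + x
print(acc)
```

x=0: acc = 0*2+0 = 0
x=1: acc = 0*2+1 = 1
x=2: acc = 1*2+2 = 4
x=3: acc = 4*2+3 = 11
x=4: acc = 11*2+4 = 26

26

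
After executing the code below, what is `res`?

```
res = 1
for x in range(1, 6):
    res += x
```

16

x=1: res = 1+1 = 2
x=2: res = 2+2 = 4
x=3: res = 4+3 = 7
x=4: res = 7+4 = 11
x=5: res = 11+5 = 16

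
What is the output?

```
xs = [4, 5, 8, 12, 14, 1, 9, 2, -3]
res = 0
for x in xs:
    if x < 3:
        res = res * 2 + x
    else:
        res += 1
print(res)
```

x=4: not <3, res = 0+1 = 1
x=5: not <3, res = 1+1 = 2
x=8: not <3, res = 2+1 = 3
x=12: not <3, res = 3+1 = 4
x=14: not <3, res = 4+1 = 5
x=1: <3, res = 5*2+1 = 11
x=9: not <3, res = 11+1 = 12
x=2: <3, res = 12*2+2 = 26
x=-3: <3, res = 26*2+(-3) = 49

49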